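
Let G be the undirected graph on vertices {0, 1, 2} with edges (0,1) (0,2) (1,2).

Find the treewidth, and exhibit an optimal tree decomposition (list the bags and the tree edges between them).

A single bag containing all 3 vertices is trivially a valid decomposition of width 2. Conversely, {0, 1, 2} is a clique of size 3, and the vertices of any clique must share a bag in every tree decomposition; so some bag has ≥ 3 vertices and tw(G) ≥ 2. Therefore the treewidth is 2.

Treewidth 2.
Bags: B1 = {0, 1, 2}
Tree: (single bag)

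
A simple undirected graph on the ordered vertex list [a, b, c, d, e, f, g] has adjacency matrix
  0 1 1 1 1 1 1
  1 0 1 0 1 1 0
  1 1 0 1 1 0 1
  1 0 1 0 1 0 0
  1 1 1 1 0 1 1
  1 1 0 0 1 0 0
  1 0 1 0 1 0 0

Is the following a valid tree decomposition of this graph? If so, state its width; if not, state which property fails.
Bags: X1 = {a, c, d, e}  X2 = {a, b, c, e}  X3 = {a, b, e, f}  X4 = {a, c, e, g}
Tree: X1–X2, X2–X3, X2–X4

Yes; width 3.

Every vertex of G appears in some bag (union = {a, b, c, d, e, f, g}); every edge is covered by a bag; and for each vertex v the set of bags containing v is connected in the bag tree. The decomposition is therefore valid. The largest bag has 4 vertices, so the width is 3.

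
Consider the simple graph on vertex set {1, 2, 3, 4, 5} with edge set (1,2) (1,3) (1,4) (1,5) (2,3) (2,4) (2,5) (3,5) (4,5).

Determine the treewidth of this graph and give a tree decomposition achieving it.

Treewidth 3.
One optimal decomposition is:
Bags: B1 = {1, 2, 3, 5}  B2 = {1, 2, 4, 5}
Tree: B1–B2

The largest bag has 4 vertices, giving width 3; this decomposition certifies tw(G) ≤ 3. On the other hand G contains the 4-clique {1, 2, 3, 5}. A clique must lie in a single bag of any decomposition, so no decomposition can have width below 3. Hence tw(G) = 3 exactly.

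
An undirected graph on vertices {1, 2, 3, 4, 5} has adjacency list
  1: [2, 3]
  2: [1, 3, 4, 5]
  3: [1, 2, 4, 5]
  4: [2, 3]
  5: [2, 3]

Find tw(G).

2

A width-2 tree decomposition is:
Bags: B1 = {1, 2, 3}  B2 = {2, 3, 5}  B3 = {2, 3, 4}
Tree: B1–B2, B1–B3
The largest bag has 3 vertices, giving width 2; this decomposition certifies tw(G) ≤ 2. For the lower bound, the 3 vertices {1, 2, 3} are pairwise adjacent, and any tree decomposition puts a clique entirely inside one bag — forcing width ≥ 2. Combining the bounds, tw(G) = 2.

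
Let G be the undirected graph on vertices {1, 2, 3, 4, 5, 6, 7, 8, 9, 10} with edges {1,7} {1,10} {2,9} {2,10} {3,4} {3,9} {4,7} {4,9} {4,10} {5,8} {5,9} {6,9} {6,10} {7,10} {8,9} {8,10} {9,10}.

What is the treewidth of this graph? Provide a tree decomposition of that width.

Treewidth 2.
One such decomposition:
Bags: B1 = {8, 9, 10}  B2 = {4, 9, 10}  B3 = {5, 8, 9}  B4 = {4, 7, 10}  B5 = {6, 9, 10}  B6 = {3, 4, 9}  B7 = {1, 7, 10}  B8 = {2, 9, 10}
Tree: B1–B2, B1–B3, B2–B4, B1–B5, B2–B6, B4–B7, B2–B8

Each bag holds 3 vertices, so the decomposition has width 2, which upper-bounds the treewidth. Conversely, {1, 7, 10} is a clique of size 3, and the vertices of any clique must share a bag in every tree decomposition; so some bag has ≥ 3 vertices and tw(G) ≥ 2. Hence tw(G) = 2 exactly.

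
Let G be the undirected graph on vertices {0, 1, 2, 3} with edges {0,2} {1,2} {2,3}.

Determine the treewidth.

1

A width-1 tree decomposition is:
Bags: B1 = {0, 2}  B2 = {2, 3}  B3 = {1, 2}
Tree: B1–B2, B1–B3
The largest bag has 2 vertices, giving width 1; this decomposition certifies tw(G) ≤ 1. Any graph with an edge has treewidth ≥ 1, and G has the edge 2–0. Combining the bounds, tw(G) = 1.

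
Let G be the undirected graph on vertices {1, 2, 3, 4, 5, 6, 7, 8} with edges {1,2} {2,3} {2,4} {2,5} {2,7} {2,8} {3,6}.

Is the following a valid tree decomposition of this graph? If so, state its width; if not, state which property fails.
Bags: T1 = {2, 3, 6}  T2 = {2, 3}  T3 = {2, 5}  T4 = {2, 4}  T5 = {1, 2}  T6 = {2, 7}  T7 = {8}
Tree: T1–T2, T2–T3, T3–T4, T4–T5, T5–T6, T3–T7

No — edge (2,8) lies in no bag.

A tree decomposition must satisfy three properties: every vertex lies in some bag; for every edge, both endpoints lie together in some bag; and for every vertex, the bags containing it form a connected subtree. Here edge (2,8) lies in no bag, so the decomposition is invalid.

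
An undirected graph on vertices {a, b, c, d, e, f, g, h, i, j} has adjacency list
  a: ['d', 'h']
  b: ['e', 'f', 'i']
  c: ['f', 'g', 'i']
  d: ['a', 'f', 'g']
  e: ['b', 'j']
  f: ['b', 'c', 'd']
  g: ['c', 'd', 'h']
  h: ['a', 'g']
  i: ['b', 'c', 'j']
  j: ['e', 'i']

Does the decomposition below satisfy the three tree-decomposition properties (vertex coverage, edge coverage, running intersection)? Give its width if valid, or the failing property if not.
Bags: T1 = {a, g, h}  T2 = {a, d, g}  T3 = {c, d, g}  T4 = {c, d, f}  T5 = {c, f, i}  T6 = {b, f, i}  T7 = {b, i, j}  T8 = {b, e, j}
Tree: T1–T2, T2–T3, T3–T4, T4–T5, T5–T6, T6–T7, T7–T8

Yes; width 2.

Checking the three conditions: (i) the bags cover all of {a, b, c, d, e, f, g, h, i, j}; (ii) for each edge, some bag contains both endpoints; (iii) the bags containing any fixed vertex form a subtree. All hold, so the decomposition is valid with width 3 − 1 = 2.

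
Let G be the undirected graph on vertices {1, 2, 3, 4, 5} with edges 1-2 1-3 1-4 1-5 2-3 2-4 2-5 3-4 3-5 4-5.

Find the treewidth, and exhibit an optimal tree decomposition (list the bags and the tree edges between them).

Treewidth 4.
One optimal decomposition is:
Bags: B1 = {1, 2, 3, 4, 5}
Tree: (single bag)

With just one bag of size 5, the width is 5 − 1 = 4, so tw(G) ≤ 4. For the lower bound, the 5 vertices {1, 2, 3, 4, 5} are pairwise adjacent, and any tree decomposition puts a clique entirely inside one bag — forcing width ≥ 4. Combining the bounds, tw(G) = 4.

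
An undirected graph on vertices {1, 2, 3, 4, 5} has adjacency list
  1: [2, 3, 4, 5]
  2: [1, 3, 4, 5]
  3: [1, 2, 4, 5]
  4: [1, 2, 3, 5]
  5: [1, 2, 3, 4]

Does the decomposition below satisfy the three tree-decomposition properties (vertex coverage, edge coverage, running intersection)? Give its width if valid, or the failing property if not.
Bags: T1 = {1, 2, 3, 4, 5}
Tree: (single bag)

Checking the three conditions: (i) the bags cover all of {1, 2, 3, 4, 5}; (ii) for each edge, some bag contains both endpoints; (iii) the bags containing any fixed vertex form a subtree. All hold, so the decomposition is valid with width 5 − 1 = 4.

Yes; width 4.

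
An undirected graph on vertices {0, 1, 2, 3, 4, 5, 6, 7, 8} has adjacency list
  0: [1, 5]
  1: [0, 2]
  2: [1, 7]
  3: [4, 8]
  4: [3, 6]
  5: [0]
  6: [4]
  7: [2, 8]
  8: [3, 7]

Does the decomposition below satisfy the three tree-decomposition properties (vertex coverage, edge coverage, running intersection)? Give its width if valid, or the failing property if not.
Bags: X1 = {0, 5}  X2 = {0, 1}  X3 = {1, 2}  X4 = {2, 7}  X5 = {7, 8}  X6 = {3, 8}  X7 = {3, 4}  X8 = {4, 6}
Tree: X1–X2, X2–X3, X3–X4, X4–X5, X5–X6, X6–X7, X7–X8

Vertex coverage: the bags together contain {0, 1, 2, 3, 4, 5, 6, 7, 8}, the full vertex set. Edge coverage: each edge of G has both endpoints in at least one bag. Running intersection: for every vertex, the bags containing it form a connected subtree. All three properties hold, so this is a valid tree decomposition of width max|bag| − 1 = 1, and hence tw(G) ≤ 1.

Yes; width 1.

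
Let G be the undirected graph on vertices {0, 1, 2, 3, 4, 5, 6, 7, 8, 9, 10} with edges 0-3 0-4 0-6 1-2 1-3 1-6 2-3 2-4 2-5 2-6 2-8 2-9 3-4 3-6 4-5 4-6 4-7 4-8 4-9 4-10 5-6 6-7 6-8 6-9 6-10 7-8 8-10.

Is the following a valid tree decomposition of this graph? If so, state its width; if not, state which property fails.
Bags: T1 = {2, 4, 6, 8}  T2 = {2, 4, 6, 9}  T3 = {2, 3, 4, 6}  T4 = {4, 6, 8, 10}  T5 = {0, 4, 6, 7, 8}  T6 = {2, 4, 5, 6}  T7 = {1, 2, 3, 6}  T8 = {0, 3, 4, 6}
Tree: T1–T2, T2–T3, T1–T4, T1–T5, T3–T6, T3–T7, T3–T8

No — bags containing vertex 0 are not connected in the tree.

A tree decomposition must satisfy three properties: every vertex lies in some bag; for every edge, both endpoints lie together in some bag; and for every vertex, the bags containing it form a connected subtree. Here bags containing vertex 0 are not connected in the tree, so the decomposition is invalid.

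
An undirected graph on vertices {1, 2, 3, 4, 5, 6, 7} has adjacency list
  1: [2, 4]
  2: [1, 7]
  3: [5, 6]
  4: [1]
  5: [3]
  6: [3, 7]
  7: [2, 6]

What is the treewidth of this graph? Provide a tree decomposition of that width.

Treewidth 1.
Bags: B1 = {1, 4}  B2 = {1, 2}  B3 = {2, 7}  B4 = {6, 7}  B5 = {3, 6}  B6 = {3, 5}
Tree: B1–B2, B2–B3, B3–B4, B4–B5, B5–B6

Each bag holds 2 vertices, so the decomposition has width 1, which upper-bounds the treewidth. Since G has at least one edge (e.g. 4–1), it is not an edgeless graph, so tw(G) ≥ 1. The upper and lower bounds meet at 1, so that is the treewidth.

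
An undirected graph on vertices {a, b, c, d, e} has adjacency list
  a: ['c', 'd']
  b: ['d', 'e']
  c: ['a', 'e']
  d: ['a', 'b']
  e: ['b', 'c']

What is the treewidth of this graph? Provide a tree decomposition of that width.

Treewidth 2.
One such decomposition:
Bags: B1 = {b, d, e}  B2 = {c, d, e}  B3 = {a, c, d}
Tree: B1–B2, B2–B3

The largest bag has 3 vertices, giving width 2; this decomposition certifies tw(G) ≤ 2. Since d–b–e–c–a–d is a cycle in G, G is not acyclic. Forests are exactly the graphs of treewidth ≤ 1, so tw(G) ≥ 2. Hence tw(G) = 2 exactly.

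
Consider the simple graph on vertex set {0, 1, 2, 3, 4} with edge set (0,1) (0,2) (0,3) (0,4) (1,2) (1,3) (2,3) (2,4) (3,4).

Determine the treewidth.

3

A width-3 tree decomposition is:
Bags: B1 = {0, 2, 3, 4}  B2 = {0, 1, 2, 3}
Tree: B1–B2
Each bag holds 4 vertices, so the decomposition has width 3, which upper-bounds the treewidth. For the lower bound, the 4 vertices {0, 1, 2, 3} are pairwise adjacent, and any tree decomposition puts a clique entirely inside one bag — forcing width ≥ 3. Hence tw(G) = 3 exactly.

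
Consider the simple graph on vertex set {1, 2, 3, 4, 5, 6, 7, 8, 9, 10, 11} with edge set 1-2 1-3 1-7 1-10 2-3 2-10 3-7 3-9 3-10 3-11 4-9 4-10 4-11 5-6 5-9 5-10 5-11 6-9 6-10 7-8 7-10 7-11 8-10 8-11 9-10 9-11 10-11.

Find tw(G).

3

A width-3 tree decomposition is:
Bags: B1 = {3, 9, 10, 11}  B2 = {3, 7, 10, 11}  B3 = {5, 9, 10, 11}  B4 = {5, 6, 9, 10}  B5 = {4, 9, 10, 11}  B6 = {1, 3, 7, 10}  B7 = {7, 8, 10, 11}  B8 = {1, 2, 3, 10}
Tree: B1–B2, B1–B3, B3–B4, B1–B5, B2–B6, B2–B7, B6–B8
The largest bag has 4 vertices, giving width 3; this decomposition certifies tw(G) ≤ 3. On the other hand G contains the 4-clique {1, 2, 3, 10}. A clique must lie in a single bag of any decomposition, so no decomposition can have width below 3. The upper and lower bounds meet at 3, so that is the treewidth.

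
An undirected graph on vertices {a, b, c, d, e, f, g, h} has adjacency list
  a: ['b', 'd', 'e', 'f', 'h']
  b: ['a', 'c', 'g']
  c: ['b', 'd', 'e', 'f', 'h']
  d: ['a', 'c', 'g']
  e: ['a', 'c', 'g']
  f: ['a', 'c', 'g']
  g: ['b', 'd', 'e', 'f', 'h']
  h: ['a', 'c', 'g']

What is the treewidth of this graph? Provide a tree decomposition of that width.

Each bag holds 4 vertices, so the decomposition has width 3, which upper-bounds the treewidth. For the lower bound: the 4 vertex sets {c,e}, {b,g}, {a}, {h} are disjoint, each induces a connected subgraph, and every pair is joined by at least one edge of G. Contracting each set to a single vertex therefore yields K_{4} as a minor, and since treewidth is minor-monotone, tw(G) ≥ tw(K_{4}) = 3. The upper and lower bounds meet at 3, so that is the treewidth.

Treewidth 3.
One such decomposition:
Bags: B1 = {a, c, e, g}  B2 = {a, b, c, g}  B3 = {a, c, g, h}  B4 = {a, c, d, g}  B5 = {a, c, f, g}
Tree: B1–B2, B2–B3, B3–B4, B4–B5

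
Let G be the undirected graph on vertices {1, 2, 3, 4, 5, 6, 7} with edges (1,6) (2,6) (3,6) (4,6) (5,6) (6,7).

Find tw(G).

1

A width-1 tree decomposition is:
Bags: B1 = {1, 6}  B2 = {5, 6}  B3 = {6, 7}  B4 = {4, 6}  B5 = {2, 6}  B6 = {3, 6}
Tree: B1–B2, B1–B3, B3–B4, B1–B5, B2–B6
Every bag has size at most 2, so the width is 2 − 1 = 1 and tw(G) ≤ 1. Any graph with an edge has treewidth ≥ 1, and G has the edge 6–1. Hence tw(G) = 1 exactly.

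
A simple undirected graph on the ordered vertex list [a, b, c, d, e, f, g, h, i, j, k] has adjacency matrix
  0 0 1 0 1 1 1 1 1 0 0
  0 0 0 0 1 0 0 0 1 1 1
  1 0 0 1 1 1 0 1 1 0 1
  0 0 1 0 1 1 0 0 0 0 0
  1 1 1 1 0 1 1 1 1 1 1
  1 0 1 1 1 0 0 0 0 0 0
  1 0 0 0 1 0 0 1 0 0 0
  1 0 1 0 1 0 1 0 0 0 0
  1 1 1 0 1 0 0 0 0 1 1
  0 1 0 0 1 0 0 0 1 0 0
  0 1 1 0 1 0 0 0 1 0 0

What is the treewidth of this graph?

A width-3 tree decomposition is:
Bags: B1 = {a, c, e, i}  B2 = {a, c, e, f}  B3 = {c, d, e, f}  B4 = {c, e, i, k}  B5 = {b, e, i, k}  B6 = {b, e, i, j}  B7 = {a, c, e, h}  B8 = {a, e, g, h}
Tree: B1–B2, B2–B3, B1–B4, B4–B5, B5–B6, B2–B7, B7–B8
Every bag has size at most 4, so the width is 4 − 1 = 3 and tw(G) ≤ 3. Conversely, {a, e, g, h} is a clique of size 4, and the vertices of any clique must share a bag in every tree decomposition; so some bag has ≥ 4 vertices and tw(G) ≥ 3. Hence tw(G) = 3 exactly.

3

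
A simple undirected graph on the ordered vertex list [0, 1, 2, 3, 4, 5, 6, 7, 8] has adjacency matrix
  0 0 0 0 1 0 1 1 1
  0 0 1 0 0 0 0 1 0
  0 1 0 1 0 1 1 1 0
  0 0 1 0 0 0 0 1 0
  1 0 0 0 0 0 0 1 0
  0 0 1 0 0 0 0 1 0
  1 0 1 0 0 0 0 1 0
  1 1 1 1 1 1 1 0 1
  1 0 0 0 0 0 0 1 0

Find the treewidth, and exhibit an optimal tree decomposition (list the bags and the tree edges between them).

Treewidth 2.
One optimal decomposition is:
Bags: B1 = {0, 6, 7}  B2 = {2, 6, 7}  B3 = {0, 4, 7}  B4 = {1, 2, 7}  B5 = {2, 5, 7}  B6 = {2, 3, 7}  B7 = {0, 7, 8}
Tree: B1–B2, B1–B3, B2–B4, B2–B5, B4–B6, B3–B7

Each bag holds 3 vertices, so the decomposition has width 2, which upper-bounds the treewidth. For the lower bound, the 3 vertices {0, 7, 8} are pairwise adjacent, and any tree decomposition puts a clique entirely inside one bag — forcing width ≥ 2. The upper and lower bounds meet at 2, so that is the treewidth.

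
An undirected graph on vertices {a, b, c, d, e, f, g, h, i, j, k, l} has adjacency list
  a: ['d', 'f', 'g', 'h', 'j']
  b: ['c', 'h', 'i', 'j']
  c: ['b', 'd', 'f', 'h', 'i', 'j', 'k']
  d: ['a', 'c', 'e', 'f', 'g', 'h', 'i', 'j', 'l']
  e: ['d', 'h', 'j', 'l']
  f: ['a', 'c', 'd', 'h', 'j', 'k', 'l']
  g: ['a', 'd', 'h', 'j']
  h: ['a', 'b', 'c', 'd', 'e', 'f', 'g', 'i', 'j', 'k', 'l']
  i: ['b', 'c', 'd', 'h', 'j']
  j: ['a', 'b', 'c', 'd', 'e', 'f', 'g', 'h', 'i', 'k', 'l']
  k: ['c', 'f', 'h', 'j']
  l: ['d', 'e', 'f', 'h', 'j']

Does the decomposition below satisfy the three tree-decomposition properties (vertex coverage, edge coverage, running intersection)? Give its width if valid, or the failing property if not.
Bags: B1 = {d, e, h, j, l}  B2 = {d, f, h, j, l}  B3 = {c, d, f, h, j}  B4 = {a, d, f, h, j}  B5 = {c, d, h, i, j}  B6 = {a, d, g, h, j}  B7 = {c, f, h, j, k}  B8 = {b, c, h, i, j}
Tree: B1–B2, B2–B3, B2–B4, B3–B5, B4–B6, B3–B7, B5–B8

Every vertex of G appears in some bag (union = {a, b, c, d, e, f, g, h, i, j, k, l}); every edge is covered by a bag; and for each vertex v the set of bags containing v is connected in the bag tree. The decomposition is therefore valid. The largest bag has 5 vertices, so the width is 4.

Yes; width 4.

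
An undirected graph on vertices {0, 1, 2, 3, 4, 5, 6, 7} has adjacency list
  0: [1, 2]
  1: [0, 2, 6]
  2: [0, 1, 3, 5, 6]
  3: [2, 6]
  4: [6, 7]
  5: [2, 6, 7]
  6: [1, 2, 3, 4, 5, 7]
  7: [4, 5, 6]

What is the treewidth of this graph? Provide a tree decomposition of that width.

The largest bag has 3 vertices, giving width 2; this decomposition certifies tw(G) ≤ 2. On the other hand G contains the 3-clique {0, 1, 2}. A clique must lie in a single bag of any decomposition, so no decomposition can have width below 2. The upper and lower bounds meet at 2, so that is the treewidth.

Treewidth 2.
One optimal decomposition is:
Bags: B1 = {1, 2, 6}  B2 = {2, 5, 6}  B3 = {5, 6, 7}  B4 = {0, 1, 2}  B5 = {2, 3, 6}  B6 = {4, 6, 7}
Tree: B1–B2, B2–B3, B1–B4, B2–B5, B3–B6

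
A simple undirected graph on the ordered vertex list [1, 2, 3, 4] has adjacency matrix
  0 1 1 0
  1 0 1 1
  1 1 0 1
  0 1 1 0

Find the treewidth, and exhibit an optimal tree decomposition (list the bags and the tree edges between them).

Treewidth 2.
One optimal decomposition is:
Bags: B1 = {2, 3, 4}  B2 = {1, 2, 3}
Tree: B1–B2

Every bag has size at most 3, so the width is 3 − 1 = 2 and tw(G) ≤ 2. For the lower bound, the 3 vertices {1, 2, 3} are pairwise adjacent, and any tree decomposition puts a clique entirely inside one bag — forcing width ≥ 2. Therefore the treewidth is 2.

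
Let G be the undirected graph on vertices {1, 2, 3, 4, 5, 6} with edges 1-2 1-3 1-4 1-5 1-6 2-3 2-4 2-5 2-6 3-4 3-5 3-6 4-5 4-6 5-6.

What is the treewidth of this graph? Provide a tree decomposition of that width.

With just one bag of size 6, the width is 6 − 1 = 5, so tw(G) ≤ 5. For the lower bound, the 6 vertices {1, 2, 3, 4, 5, 6} are pairwise adjacent, and any tree decomposition puts a clique entirely inside one bag — forcing width ≥ 5. Therefore the treewidth is 5.

Treewidth 5.
Bags: B1 = {1, 2, 3, 4, 5, 6}
Tree: (single bag)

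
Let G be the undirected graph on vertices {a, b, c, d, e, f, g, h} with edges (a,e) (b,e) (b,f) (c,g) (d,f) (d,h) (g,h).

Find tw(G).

A width-1 tree decomposition is:
Bags: B1 = {a, e}  B2 = {b, e}  B3 = {b, f}  B4 = {d, f}  B5 = {d, h}  B6 = {g, h}  B7 = {c, g}
Tree: B1–B2, B2–B3, B3–B4, B4–B5, B5–B6, B6–B7
Each bag holds 2 vertices, so the decomposition has width 1, which upper-bounds the treewidth. G has an edge, so its treewidth is at least 1. Hence tw(G) = 1 exactly.

1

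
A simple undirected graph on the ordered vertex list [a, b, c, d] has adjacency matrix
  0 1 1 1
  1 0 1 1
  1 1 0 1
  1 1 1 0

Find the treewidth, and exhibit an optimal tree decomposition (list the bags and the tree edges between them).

Treewidth 3.
One such decomposition:
Bags: B1 = {a, b, c, d}
Tree: (single bag)

A single bag containing all 4 vertices is trivially a valid decomposition of width 3. For the lower bound, the 4 vertices {a, b, c, d} are pairwise adjacent, and any tree decomposition puts a clique entirely inside one bag — forcing width ≥ 3. Therefore the treewidth is 3.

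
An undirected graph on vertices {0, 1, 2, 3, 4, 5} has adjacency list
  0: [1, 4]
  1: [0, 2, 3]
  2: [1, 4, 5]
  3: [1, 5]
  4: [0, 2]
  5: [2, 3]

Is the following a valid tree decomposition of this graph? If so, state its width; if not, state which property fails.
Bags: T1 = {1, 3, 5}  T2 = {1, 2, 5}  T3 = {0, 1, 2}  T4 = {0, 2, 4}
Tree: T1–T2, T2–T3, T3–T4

Yes; width 2.

Vertex coverage: the bags together contain {0, 1, 2, 3, 4, 5}, the full vertex set. Edge coverage: each edge of G has both endpoints in at least one bag. Running intersection: for every vertex, the bags containing it form a connected subtree. All three properties hold, so this is a valid tree decomposition of width max|bag| − 1 = 2, and hence tw(G) ≤ 2.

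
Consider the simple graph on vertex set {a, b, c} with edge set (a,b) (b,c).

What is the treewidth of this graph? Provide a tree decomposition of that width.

Every bag has size at most 2, so the width is 2 − 1 = 1 and tw(G) ≤ 1. Any graph with an edge has treewidth ≥ 1, and G has the edge b–c. Therefore the treewidth is 1.

Treewidth 1.
Bags: B1 = {b, c}  B2 = {a, b}
Tree: B1–B2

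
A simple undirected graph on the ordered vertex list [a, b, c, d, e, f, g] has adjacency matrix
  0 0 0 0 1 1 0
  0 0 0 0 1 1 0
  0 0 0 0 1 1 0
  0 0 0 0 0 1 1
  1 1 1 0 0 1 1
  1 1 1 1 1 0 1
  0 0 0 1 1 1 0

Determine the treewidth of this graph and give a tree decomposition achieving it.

Treewidth 2.
One such decomposition:
Bags: B1 = {e, f, g}  B2 = {d, f, g}  B3 = {a, e, f}  B4 = {c, e, f}  B5 = {b, e, f}
Tree: B1–B2, B1–B3, B3–B4, B1–B5

Each bag holds 3 vertices, so the decomposition has width 2, which upper-bounds the treewidth. Conversely, {d, f, g} is a clique of size 3, and the vertices of any clique must share a bag in every tree decomposition; so some bag has ≥ 3 vertices and tw(G) ≥ 2. Hence tw(G) = 2 exactly.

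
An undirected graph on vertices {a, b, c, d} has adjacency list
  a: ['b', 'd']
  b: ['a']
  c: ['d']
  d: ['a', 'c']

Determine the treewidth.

A width-1 tree decomposition is:
Bags: B1 = {a, d}  B2 = {c, d}  B3 = {a, b}
Tree: B1–B2, B1–B3
Every bag has size at most 2, so the width is 2 − 1 = 1 and tw(G) ≤ 1. Since G has at least one edge (e.g. d–a), it is not an edgeless graph, so tw(G) ≥ 1. Therefore the treewidth is 1.

1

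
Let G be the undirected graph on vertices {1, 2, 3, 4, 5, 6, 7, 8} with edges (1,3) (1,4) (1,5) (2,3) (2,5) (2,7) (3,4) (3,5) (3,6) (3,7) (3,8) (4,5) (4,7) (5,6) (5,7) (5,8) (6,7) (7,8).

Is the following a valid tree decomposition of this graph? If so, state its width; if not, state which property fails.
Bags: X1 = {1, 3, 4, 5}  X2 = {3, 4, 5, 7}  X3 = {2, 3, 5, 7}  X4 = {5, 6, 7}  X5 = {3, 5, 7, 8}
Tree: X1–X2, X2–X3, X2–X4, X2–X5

A tree decomposition must satisfy three properties: every vertex lies in some bag; for every edge, both endpoints lie together in some bag; and for every vertex, the bags containing it form a connected subtree. Here edge (3,6) lies in no bag, so the decomposition is invalid.

No — edge (3,6) lies in no bag.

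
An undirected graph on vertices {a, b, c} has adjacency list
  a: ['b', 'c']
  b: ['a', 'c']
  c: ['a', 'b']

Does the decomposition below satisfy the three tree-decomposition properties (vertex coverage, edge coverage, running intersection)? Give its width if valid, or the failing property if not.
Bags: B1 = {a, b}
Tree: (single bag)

A tree decomposition must satisfy three properties: every vertex lies in some bag; for every edge, both endpoints lie together in some bag; and for every vertex, the bags containing it form a connected subtree. Here vertex c appears in no bag, so the decomposition is invalid.

No — vertex c appears in no bag.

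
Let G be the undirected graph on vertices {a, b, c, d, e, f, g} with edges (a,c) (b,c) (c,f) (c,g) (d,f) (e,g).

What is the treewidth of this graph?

1

A width-1 tree decomposition is:
Bags: B1 = {b, c}  B2 = {c, f}  B3 = {c, g}  B4 = {a, c}  B5 = {e, g}  B6 = {d, f}
Tree: B1–B2, B1–B3, B3–B4, B3–B5, B2–B6
The largest bag has 2 vertices, giving width 1; this decomposition certifies tw(G) ≤ 1. G has an edge, so its treewidth is at least 1. Combining the bounds, tw(G) = 1.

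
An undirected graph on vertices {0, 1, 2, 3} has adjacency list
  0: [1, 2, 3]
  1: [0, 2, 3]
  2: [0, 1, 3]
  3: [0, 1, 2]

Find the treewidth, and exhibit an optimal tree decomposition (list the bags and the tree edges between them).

Treewidth 3.
One optimal decomposition is:
Bags: B1 = {0, 1, 2, 3}
Tree: (single bag)

With just one bag of size 4, the width is 4 − 1 = 3, so tw(G) ≤ 3. On the other hand G contains the 4-clique {0, 1, 2, 3}. A clique must lie in a single bag of any decomposition, so no decomposition can have width below 3. Therefore the treewidth is 3.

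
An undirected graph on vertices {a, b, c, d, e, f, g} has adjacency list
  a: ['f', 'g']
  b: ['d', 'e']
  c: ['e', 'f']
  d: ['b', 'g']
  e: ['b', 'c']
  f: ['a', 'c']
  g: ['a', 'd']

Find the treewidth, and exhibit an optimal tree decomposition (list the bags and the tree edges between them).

Every bag has size at most 3, so the width is 3 − 1 = 2 and tw(G) ≤ 2. The edges d–b–e–c–f–a–g–d form a cycle, so G is not a tree and its treewidth is at least 2. Therefore the treewidth is 2.

Treewidth 2.
One such decomposition:
Bags: B1 = {b, d, e}  B2 = {c, d, e}  B3 = {c, d, f}  B4 = {a, d, f}  B5 = {a, d, g}
Tree: B1–B2, B2–B3, B3–B4, B4–B5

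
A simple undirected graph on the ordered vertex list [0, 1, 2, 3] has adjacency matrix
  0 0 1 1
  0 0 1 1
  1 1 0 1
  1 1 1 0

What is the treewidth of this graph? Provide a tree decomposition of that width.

Every bag has size at most 3, so the width is 3 − 1 = 2 and tw(G) ≤ 2. On the other hand G contains the 3-clique {0, 2, 3}. A clique must lie in a single bag of any decomposition, so no decomposition can have width below 2. The upper and lower bounds meet at 2, so that is the treewidth.

Treewidth 2.
One optimal decomposition is:
Bags: B1 = {1, 2, 3}  B2 = {0, 2, 3}
Tree: B1–B2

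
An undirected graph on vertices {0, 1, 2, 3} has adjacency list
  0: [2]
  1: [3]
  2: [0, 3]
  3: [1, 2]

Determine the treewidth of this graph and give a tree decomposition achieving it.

Treewidth 1.
Bags: B1 = {0, 2}  B2 = {2, 3}  B3 = {1, 3}
Tree: B1–B2, B2–B3

Every bag has size at most 2, so the width is 2 − 1 = 1 and tw(G) ≤ 1. Since G has at least one edge (e.g. 0–2), it is not an edgeless graph, so tw(G) ≥ 1. Combining the bounds, tw(G) = 1.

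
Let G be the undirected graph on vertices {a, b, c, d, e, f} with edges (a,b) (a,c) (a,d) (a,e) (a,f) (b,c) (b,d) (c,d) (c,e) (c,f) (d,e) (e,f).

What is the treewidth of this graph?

3

A width-3 tree decomposition is:
Bags: B1 = {a, b, c, d}  B2 = {a, c, d, e}  B3 = {a, c, e, f}
Tree: B1–B2, B2–B3
Each bag holds 4 vertices, so the decomposition has width 3, which upper-bounds the treewidth. For the lower bound, the 4 vertices {a, c, d, e} are pairwise adjacent, and any tree decomposition puts a clique entirely inside one bag — forcing width ≥ 3. The upper and lower bounds meet at 3, so that is the treewidth.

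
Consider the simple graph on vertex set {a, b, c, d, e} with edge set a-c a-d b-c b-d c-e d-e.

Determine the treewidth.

A width-2 tree decomposition is:
Bags: B1 = {c, d, e}  B2 = {b, c, d}  B3 = {a, c, d}
Tree: B1–B2, B2–B3
The largest bag has 3 vertices, giving width 2; this decomposition certifies tw(G) ≤ 2. Since e–c–b–d–e is a cycle in G, G is not acyclic. Forests are exactly the graphs of treewidth ≤ 1, so tw(G) ≥ 2. Combining the bounds, tw(G) = 2.

2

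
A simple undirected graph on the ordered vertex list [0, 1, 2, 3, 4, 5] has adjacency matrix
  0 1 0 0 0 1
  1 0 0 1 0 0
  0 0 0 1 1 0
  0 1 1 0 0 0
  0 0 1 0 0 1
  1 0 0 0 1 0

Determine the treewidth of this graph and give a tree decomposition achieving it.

Treewidth 2.
One such decomposition:
Bags: B1 = {0, 1, 5}  B2 = {1, 3, 5}  B3 = {2, 3, 5}  B4 = {2, 4, 5}
Tree: B1–B2, B2–B3, B3–B4

The largest bag has 3 vertices, giving width 2; this decomposition certifies tw(G) ≤ 2. The edges 5–0–1–3–2–4–5 form a cycle, so G is not a tree and its treewidth is at least 2. Combining the bounds, tw(G) = 2.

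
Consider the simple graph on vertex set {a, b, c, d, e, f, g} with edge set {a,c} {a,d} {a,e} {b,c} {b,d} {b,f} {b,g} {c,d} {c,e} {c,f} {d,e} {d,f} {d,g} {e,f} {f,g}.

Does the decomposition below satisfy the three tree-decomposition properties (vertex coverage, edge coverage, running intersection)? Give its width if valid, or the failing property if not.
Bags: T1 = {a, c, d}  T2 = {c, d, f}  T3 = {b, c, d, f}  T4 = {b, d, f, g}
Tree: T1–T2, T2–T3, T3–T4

No — vertex e appears in no bag.

A tree decomposition must satisfy three properties: every vertex lies in some bag; for every edge, both endpoints lie together in some bag; and for every vertex, the bags containing it form a connected subtree. Here vertex e appears in no bag, so the decomposition is invalid.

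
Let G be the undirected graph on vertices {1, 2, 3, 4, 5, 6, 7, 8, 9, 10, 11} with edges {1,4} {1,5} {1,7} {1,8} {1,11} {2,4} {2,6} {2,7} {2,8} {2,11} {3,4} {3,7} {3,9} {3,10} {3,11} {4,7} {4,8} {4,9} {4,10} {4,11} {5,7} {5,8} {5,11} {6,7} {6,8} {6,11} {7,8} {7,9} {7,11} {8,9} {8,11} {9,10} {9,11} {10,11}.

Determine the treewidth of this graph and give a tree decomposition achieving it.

The largest bag has 5 vertices, giving width 4; this decomposition certifies tw(G) ≤ 4. On the other hand G contains the 5-clique {3, 4, 9, 10, 11}. A clique must lie in a single bag of any decomposition, so no decomposition can have width below 4. The upper and lower bounds meet at 4, so that is the treewidth.

Treewidth 4.
One such decomposition:
Bags: B1 = {4, 7, 8, 9, 11}  B2 = {3, 4, 7, 9, 11}  B3 = {2, 4, 7, 8, 11}  B4 = {2, 6, 7, 8, 11}  B5 = {1, 4, 7, 8, 11}  B6 = {1, 5, 7, 8, 11}  B7 = {3, 4, 9, 10, 11}
Tree: B1–B2, B1–B3, B3–B4, B1–B5, B5–B6, B2–B7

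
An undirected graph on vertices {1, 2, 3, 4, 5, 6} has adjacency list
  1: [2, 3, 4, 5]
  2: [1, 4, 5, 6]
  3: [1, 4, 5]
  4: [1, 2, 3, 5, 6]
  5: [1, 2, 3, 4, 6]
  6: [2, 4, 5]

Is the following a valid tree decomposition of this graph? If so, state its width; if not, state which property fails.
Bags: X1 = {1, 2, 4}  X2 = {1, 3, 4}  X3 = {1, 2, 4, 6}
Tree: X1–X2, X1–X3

A tree decomposition must satisfy three properties: every vertex lies in some bag; for every edge, both endpoints lie together in some bag; and for every vertex, the bags containing it form a connected subtree. Here vertex 5 appears in no bag, so the decomposition is invalid.

No — vertex 5 appears in no bag.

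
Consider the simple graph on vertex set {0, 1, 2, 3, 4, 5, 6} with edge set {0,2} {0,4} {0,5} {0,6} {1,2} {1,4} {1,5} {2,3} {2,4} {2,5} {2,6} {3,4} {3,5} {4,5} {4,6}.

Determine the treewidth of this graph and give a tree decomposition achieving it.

Treewidth 3.
One such decomposition:
Bags: B1 = {1, 2, 4, 5}  B2 = {0, 2, 4, 5}  B3 = {2, 3, 4, 5}  B4 = {0, 2, 4, 6}
Tree: B1–B2, B1–B3, B2–B4

Every bag has size at most 4, so the width is 4 − 1 = 3 and tw(G) ≤ 3. For the lower bound, the 4 vertices {0, 2, 4, 5} are pairwise adjacent, and any tree decomposition puts a clique entirely inside one bag — forcing width ≥ 3. Hence tw(G) = 3 exactly.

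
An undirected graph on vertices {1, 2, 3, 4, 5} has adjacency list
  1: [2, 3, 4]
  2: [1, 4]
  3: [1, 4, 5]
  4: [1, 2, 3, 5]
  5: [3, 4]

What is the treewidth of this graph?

2

A width-2 tree decomposition is:
Bags: B1 = {1, 2, 4}  B2 = {1, 3, 4}  B3 = {3, 4, 5}
Tree: B1–B2, B2–B3
The largest bag has 3 vertices, giving width 2; this decomposition certifies tw(G) ≤ 2. Conversely, {1, 2, 4} is a clique of size 3, and the vertices of any clique must share a bag in every tree decomposition; so some bag has ≥ 3 vertices and tw(G) ≥ 2. Therefore the treewidth is 2.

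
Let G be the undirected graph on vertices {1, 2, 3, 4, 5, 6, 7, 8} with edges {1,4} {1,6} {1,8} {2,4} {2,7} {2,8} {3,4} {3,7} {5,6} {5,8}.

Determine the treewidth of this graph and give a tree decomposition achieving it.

Treewidth 2.
One optimal decomposition is:
Bags: B1 = {2, 3, 7}  B2 = {2, 3, 4}  B3 = {2, 4, 8}  B4 = {1, 4, 8}  B5 = {1, 5, 8}  B6 = {1, 5, 6}
Tree: B1–B2, B2–B3, B3–B4, B4–B5, B5–B6

Each bag holds 3 vertices, so the decomposition has width 2, which upper-bounds the treewidth. Since 7–3–4–2–7 is a cycle in G, G is not acyclic. Forests are exactly the graphs of treewidth ≤ 1, so tw(G) ≥ 2. Hence tw(G) = 2 exactly.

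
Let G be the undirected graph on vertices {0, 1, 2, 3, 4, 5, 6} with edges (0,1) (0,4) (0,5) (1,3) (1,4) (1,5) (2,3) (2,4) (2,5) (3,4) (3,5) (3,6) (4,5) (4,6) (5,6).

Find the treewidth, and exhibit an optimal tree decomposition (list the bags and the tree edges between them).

Treewidth 3.
Bags: B1 = {0, 1, 4, 5}  B2 = {1, 3, 4, 5}  B3 = {2, 3, 4, 5}  B4 = {3, 4, 5, 6}
Tree: B1–B2, B2–B3, B3–B4

Each bag holds 4 vertices, so the decomposition has width 3, which upper-bounds the treewidth. For the lower bound, the 4 vertices {0, 1, 4, 5} are pairwise adjacent, and any tree decomposition puts a clique entirely inside one bag — forcing width ≥ 3. The upper and lower bounds meet at 3, so that is the treewidth.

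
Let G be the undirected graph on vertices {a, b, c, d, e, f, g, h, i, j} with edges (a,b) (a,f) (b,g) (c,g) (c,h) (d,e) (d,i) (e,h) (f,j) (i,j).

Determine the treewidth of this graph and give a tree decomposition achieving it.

Treewidth 2.
One such decomposition:
Bags: B1 = {a, f, j}  B2 = {a, i, j}  B3 = {a, d, i}  B4 = {a, d, e}  B5 = {a, e, h}  B6 = {a, c, h}  B7 = {a, c, g}  B8 = {a, b, g}
Tree: B1–B2, B2–B3, B3–B4, B4–B5, B5–B6, B6–B7, B7–B8

Each bag holds 3 vertices, so the decomposition has width 2, which upper-bounds the treewidth. For the lower bound, G contains the cycle a–f–j–i–d–e–h–c–g–b–a, so G is not a forest; only forests have treewidth ≤ 1, hence tw(G) ≥ 2. Hence tw(G) = 2 exactly.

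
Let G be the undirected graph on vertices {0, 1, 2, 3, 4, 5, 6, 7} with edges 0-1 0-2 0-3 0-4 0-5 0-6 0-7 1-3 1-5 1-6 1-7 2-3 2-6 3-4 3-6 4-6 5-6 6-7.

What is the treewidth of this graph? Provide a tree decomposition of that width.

Treewidth 3.
One such decomposition:
Bags: B1 = {0, 1, 6, 7}  B2 = {0, 1, 5, 6}  B3 = {0, 1, 3, 6}  B4 = {0, 3, 4, 6}  B5 = {0, 2, 3, 6}
Tree: B1–B2, B1–B3, B3–B4, B3–B5

Each bag holds 4 vertices, so the decomposition has width 3, which upper-bounds the treewidth. On the other hand G contains the 4-clique {0, 1, 3, 6}. A clique must lie in a single bag of any decomposition, so no decomposition can have width below 3. Therefore the treewidth is 3.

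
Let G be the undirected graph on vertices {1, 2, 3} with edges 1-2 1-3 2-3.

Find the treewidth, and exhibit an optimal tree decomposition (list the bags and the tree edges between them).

Treewidth 2.
One such decomposition:
Bags: B1 = {1, 2, 3}
Tree: (single bag)

A single bag containing all 3 vertices is trivially a valid decomposition of width 2. For the lower bound, the 3 vertices {1, 2, 3} are pairwise adjacent, and any tree decomposition puts a clique entirely inside one bag — forcing width ≥ 2. The upper and lower bounds meet at 2, so that is the treewidth.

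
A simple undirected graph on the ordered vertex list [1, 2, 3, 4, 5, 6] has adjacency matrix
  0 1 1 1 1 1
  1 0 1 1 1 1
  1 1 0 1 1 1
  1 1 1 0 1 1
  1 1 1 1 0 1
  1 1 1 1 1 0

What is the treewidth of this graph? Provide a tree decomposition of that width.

With just one bag of size 6, the width is 6 − 1 = 5, so tw(G) ≤ 5. For the lower bound, the 6 vertices {1, 2, 3, 4, 5, 6} are pairwise adjacent, and any tree decomposition puts a clique entirely inside one bag — forcing width ≥ 5. Hence tw(G) = 5 exactly.

Treewidth 5.
One such decomposition:
Bags: B1 = {1, 2, 3, 4, 5, 6}
Tree: (single bag)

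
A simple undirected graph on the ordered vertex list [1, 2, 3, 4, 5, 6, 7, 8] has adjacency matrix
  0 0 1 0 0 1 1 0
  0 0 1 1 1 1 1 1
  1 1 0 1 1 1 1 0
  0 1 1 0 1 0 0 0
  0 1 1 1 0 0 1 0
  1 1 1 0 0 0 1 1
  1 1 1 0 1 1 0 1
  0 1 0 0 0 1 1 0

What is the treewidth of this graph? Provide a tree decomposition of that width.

Each bag holds 4 vertices, so the decomposition has width 3, which upper-bounds the treewidth. On the other hand G contains the 4-clique {1, 3, 6, 7}. A clique must lie in a single bag of any decomposition, so no decomposition can have width below 3. Hence tw(G) = 3 exactly.

Treewidth 3.
Bags: B1 = {2, 3, 6, 7}  B2 = {2, 3, 5, 7}  B3 = {1, 3, 6, 7}  B4 = {2, 6, 7, 8}  B5 = {2, 3, 4, 5}
Tree: B1–B2, B1–B3, B1–B4, B2–B5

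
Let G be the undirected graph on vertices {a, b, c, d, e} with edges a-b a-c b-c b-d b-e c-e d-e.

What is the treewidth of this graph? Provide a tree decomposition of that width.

Treewidth 2.
One optimal decomposition is:
Bags: B1 = {b, c, e}  B2 = {a, b, c}  B3 = {b, d, e}
Tree: B1–B2, B1–B3

Each bag holds 3 vertices, so the decomposition has width 2, which upper-bounds the treewidth. Conversely, {b, d, e} is a clique of size 3, and the vertices of any clique must share a bag in every tree decomposition; so some bag has ≥ 3 vertices and tw(G) ≥ 2. Hence tw(G) = 2 exactly.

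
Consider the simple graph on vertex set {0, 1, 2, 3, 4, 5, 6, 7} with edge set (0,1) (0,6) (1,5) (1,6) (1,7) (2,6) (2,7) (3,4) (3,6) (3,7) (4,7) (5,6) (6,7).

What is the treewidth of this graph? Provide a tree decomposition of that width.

Treewidth 2.
One optimal decomposition is:
Bags: B1 = {1, 6, 7}  B2 = {1, 5, 6}  B3 = {3, 6, 7}  B4 = {0, 1, 6}  B5 = {3, 4, 7}  B6 = {2, 6, 7}
Tree: B1–B2, B1–B3, B1–B4, B3–B5, B1–B6

Every bag has size at most 3, so the width is 3 − 1 = 2 and tw(G) ≤ 2. Conversely, {3, 4, 7} is a clique of size 3, and the vertices of any clique must share a bag in every tree decomposition; so some bag has ≥ 3 vertices and tw(G) ≥ 2. Hence tw(G) = 2 exactly.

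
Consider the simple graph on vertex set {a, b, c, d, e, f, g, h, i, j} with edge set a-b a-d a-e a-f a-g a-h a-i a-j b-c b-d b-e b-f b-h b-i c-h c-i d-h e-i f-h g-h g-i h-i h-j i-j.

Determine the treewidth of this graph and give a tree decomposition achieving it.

Treewidth 3.
Bags: B1 = {a, h, i, j}  B2 = {a, g, h, i}  B3 = {a, b, h, i}  B4 = {a, b, d, h}  B5 = {b, c, h, i}  B6 = {a, b, f, h}  B7 = {a, b, e, i}
Tree: B1–B2, B1–B3, B3–B4, B3–B5, B4–B6, B3–B7

The largest bag has 4 vertices, giving width 3; this decomposition certifies tw(G) ≤ 3. For the lower bound, the 4 vertices {a, b, e, i} are pairwise adjacent, and any tree decomposition puts a clique entirely inside one bag — forcing width ≥ 3. Combining the bounds, tw(G) = 3.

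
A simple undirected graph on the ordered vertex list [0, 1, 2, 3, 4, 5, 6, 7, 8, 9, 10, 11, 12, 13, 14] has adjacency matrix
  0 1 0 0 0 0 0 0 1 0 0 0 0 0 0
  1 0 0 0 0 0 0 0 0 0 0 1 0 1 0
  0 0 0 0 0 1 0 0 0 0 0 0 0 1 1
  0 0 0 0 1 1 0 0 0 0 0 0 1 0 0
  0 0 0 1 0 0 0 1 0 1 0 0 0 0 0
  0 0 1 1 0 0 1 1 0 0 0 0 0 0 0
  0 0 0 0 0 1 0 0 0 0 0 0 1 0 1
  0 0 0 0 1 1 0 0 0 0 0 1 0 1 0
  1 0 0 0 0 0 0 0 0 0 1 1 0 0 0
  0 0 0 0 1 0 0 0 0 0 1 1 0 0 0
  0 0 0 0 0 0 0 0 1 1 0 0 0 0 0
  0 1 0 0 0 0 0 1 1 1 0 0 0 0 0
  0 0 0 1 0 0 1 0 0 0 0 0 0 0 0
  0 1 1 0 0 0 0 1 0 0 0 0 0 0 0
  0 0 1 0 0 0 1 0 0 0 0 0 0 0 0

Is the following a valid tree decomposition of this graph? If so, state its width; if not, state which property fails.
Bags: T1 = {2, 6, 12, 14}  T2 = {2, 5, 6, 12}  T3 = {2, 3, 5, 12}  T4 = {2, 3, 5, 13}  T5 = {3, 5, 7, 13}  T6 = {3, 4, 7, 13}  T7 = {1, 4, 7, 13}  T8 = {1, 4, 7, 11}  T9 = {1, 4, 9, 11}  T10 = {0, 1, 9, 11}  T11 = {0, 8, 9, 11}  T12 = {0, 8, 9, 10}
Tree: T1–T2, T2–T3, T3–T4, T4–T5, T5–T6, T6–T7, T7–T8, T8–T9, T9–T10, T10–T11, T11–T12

Vertex coverage: the bags together contain {0, 1, 2, 3, 4, 5, 6, 7, 8, 9, 10, 11, 12, 13, 14}, the full vertex set. Edge coverage: each edge of G has both endpoints in at least one bag. Running intersection: for every vertex, the bags containing it form a connected subtree. All three properties hold, so this is a valid tree decomposition of width max|bag| − 1 = 3, and hence tw(G) ≤ 3.

Yes; width 3.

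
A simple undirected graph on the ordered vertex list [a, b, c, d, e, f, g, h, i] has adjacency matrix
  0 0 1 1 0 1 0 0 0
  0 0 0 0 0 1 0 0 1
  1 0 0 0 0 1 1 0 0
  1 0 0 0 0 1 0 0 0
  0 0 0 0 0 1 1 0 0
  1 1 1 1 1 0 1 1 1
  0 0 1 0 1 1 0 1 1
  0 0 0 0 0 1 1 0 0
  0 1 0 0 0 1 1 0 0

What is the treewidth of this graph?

2

A width-2 tree decomposition is:
Bags: B1 = {c, f, g}  B2 = {f, g, h}  B3 = {f, g, i}  B4 = {b, f, i}  B5 = {a, c, f}  B6 = {e, f, g}  B7 = {a, d, f}
Tree: B1–B2, B2–B3, B3–B4, B1–B5, B2–B6, B5–B7
The largest bag has 3 vertices, giving width 2; this decomposition certifies tw(G) ≤ 2. For the lower bound, the 3 vertices {a, d, f} are pairwise adjacent, and any tree decomposition puts a clique entirely inside one bag — forcing width ≥ 2. Combining the bounds, tw(G) = 2.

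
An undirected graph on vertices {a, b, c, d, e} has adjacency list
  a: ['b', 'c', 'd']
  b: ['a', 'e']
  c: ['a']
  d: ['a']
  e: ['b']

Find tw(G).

1

A width-1 tree decomposition is:
Bags: B1 = {a, c}  B2 = {a, d}  B3 = {a, b}  B4 = {b, e}
Tree: B1–B2, B2–B3, B3–B4
The largest bag has 2 vertices, giving width 1; this decomposition certifies tw(G) ≤ 1. G has an edge, so its treewidth is at least 1. The upper and lower bounds meet at 1, so that is the treewidth.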